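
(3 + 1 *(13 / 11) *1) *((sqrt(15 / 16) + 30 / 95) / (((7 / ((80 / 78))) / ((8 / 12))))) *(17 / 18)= 62560 / 513513 + 7820 *sqrt(15) / 81081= 0.50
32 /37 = 0.86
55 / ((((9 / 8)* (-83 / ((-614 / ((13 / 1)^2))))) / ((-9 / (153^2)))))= -270160 / 328358043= -0.00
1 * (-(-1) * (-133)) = -133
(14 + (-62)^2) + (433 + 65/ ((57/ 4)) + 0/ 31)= 244847/ 57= 4295.56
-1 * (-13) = 13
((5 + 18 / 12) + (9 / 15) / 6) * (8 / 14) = 132 / 35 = 3.77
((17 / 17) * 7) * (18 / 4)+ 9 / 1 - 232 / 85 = 6421 / 170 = 37.77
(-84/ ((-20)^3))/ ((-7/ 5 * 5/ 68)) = -51/ 500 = -0.10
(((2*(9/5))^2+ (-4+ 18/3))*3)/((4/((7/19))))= 4.13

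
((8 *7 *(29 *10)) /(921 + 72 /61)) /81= 990640 /4556493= 0.22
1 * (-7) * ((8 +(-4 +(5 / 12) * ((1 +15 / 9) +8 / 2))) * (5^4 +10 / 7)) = -29720.56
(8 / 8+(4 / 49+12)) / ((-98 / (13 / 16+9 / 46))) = -33973 / 252448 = -0.13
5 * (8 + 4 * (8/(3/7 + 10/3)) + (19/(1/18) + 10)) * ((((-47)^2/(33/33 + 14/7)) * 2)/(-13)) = -214361360/1027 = -208725.76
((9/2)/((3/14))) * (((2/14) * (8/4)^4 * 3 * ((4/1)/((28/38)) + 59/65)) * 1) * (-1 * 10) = -9124.22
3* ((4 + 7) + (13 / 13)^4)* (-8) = -288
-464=-464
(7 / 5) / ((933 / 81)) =189 / 1555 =0.12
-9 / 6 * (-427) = 1281 / 2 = 640.50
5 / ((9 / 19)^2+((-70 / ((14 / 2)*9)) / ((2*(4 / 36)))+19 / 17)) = -30685 / 22449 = -1.37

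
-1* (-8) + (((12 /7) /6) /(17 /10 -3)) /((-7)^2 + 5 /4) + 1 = 164539 /18291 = 9.00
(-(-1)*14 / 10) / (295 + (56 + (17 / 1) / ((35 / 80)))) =49 / 13645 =0.00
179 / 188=0.95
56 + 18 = 74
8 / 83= 0.10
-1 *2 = -2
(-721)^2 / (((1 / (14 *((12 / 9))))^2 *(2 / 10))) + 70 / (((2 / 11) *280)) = 65208855139 / 72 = 905678543.60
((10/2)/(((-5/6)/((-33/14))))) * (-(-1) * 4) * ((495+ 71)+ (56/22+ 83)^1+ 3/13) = 36871.91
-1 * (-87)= 87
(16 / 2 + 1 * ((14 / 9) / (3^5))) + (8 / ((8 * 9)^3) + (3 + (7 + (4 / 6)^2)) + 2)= 2862467 / 139968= 20.45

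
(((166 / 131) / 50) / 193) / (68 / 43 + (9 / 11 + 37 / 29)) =1138511 / 31866693200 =0.00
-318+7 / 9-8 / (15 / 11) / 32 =-57133 / 180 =-317.41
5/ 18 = 0.28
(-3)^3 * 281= -7587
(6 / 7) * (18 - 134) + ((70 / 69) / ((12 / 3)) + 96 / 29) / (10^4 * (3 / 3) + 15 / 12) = -7959229114 / 80050005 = -99.43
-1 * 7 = -7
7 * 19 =133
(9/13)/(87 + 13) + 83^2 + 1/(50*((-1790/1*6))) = 6889.01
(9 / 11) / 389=9 / 4279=0.00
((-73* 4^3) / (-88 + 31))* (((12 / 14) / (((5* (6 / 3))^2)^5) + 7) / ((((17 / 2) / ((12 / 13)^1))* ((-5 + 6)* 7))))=17885000000219 / 2009287109375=8.90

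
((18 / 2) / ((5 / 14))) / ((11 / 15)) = 378 / 11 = 34.36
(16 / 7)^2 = 256 / 49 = 5.22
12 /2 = 6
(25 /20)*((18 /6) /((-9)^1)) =-5 /12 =-0.42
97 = 97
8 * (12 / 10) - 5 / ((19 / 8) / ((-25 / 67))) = 66104 / 6365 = 10.39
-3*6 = -18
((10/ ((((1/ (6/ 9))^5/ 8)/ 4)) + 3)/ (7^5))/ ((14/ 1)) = 0.00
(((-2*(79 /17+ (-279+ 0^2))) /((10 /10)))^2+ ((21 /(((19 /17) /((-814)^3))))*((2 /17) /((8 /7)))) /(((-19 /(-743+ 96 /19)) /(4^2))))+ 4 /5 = -6425355711203309556 /9911255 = -648288810166.15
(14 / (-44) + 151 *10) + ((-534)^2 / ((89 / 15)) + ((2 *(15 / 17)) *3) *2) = 49580.27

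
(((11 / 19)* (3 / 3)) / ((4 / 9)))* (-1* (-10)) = 495 / 38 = 13.03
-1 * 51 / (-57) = 17 / 19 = 0.89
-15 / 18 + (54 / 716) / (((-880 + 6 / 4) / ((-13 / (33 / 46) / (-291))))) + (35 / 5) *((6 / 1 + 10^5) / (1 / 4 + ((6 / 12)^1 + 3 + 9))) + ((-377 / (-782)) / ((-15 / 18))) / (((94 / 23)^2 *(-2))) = 83027613053100516679 / 1512220409598360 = 54904.44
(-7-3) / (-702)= 5 / 351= 0.01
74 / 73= 1.01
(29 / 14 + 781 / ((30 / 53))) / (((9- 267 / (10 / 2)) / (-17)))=2466581 / 4662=529.08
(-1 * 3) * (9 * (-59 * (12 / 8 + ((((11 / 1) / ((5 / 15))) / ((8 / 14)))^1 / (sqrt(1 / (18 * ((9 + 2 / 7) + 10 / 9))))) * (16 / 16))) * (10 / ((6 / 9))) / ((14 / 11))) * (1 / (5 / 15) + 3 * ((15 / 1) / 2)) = 40215285 / 56 + 442368135 * sqrt(9170) / 112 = 378943347.47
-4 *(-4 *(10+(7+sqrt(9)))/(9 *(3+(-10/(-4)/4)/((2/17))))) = 4.28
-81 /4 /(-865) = 81 /3460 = 0.02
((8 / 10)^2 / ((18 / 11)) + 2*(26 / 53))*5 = 16364 / 2385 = 6.86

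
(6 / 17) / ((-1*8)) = -3 / 68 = -0.04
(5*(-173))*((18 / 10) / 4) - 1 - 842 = -4929 / 4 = -1232.25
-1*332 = -332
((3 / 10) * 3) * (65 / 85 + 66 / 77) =1737 / 1190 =1.46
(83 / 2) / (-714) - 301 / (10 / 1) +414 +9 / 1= 2804891 / 7140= 392.84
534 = 534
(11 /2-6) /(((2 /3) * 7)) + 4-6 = -59 /28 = -2.11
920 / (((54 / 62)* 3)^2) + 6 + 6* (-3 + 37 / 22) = 9587539 / 72171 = 132.84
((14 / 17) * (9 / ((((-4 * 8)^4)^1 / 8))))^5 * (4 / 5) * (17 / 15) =330812181 / 631066833625209020628965785600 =0.00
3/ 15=1/ 5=0.20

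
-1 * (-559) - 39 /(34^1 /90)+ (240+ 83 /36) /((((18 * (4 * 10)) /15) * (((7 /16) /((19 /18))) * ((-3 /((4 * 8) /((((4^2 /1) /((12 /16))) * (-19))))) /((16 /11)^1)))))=13192829 /28917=456.23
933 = 933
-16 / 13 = -1.23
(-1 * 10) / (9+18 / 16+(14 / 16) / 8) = -128 / 131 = -0.98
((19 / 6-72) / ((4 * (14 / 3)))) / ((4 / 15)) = -885 / 64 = -13.83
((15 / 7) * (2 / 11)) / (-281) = -30 / 21637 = -0.00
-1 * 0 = 0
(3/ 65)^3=27/ 274625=0.00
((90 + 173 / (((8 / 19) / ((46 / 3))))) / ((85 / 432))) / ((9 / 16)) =4907584 / 85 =57736.28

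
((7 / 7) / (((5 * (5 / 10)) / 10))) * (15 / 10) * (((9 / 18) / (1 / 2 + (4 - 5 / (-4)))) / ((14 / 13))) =78 / 161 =0.48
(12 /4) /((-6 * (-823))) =1 /1646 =0.00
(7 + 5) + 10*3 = 42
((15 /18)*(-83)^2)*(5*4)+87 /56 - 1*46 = 19281733 /168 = 114772.22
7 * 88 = 616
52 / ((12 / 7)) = 91 / 3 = 30.33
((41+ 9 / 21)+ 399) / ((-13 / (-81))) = 249723 / 91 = 2744.21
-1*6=-6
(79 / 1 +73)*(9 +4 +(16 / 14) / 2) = 14440 / 7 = 2062.86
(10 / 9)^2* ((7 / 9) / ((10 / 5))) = 350 / 729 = 0.48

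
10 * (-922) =-9220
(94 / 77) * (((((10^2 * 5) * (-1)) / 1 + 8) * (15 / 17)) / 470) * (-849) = 1253124 / 1309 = 957.31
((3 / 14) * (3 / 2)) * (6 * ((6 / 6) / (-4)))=-0.48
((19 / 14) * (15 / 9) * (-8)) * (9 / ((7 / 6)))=-6840 / 49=-139.59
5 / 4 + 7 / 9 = 2.03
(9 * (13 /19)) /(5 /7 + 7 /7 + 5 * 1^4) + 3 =3498 /893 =3.92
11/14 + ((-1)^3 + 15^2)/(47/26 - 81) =-58887/28826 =-2.04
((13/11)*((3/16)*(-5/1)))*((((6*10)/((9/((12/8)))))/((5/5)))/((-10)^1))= 195/176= 1.11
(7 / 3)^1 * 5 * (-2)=-70 / 3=-23.33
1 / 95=0.01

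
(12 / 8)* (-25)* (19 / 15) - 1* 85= -265 / 2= -132.50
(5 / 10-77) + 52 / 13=-145 / 2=-72.50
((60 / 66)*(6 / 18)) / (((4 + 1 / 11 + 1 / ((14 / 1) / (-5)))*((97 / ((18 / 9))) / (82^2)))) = 11.25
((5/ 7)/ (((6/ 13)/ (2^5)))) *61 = 63440/ 21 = 3020.95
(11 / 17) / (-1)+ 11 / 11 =6 / 17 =0.35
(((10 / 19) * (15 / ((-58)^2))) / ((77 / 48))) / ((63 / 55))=1000 / 782971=0.00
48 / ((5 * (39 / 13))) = 16 / 5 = 3.20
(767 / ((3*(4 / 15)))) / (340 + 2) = 3835 / 1368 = 2.80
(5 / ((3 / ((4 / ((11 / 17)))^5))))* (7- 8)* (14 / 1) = -101775349760 / 483153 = -210648.28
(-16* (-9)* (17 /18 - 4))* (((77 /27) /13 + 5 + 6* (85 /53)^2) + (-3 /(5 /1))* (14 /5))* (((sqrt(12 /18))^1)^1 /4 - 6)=82304318272 /1643265 - 10288039784* sqrt(6) /14789385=48381.89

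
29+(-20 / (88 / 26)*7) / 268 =85037 / 2948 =28.85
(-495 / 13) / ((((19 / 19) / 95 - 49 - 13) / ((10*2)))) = 313500 / 25519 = 12.28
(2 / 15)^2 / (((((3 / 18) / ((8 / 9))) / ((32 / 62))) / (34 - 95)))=-62464 / 20925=-2.99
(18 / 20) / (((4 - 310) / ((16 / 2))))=-2 / 85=-0.02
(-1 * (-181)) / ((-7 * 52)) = -181 / 364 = -0.50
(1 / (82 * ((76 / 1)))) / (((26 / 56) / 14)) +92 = 931733 / 10127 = 92.00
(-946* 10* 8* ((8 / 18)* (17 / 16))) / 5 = -64328 / 9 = -7147.56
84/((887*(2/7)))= 0.33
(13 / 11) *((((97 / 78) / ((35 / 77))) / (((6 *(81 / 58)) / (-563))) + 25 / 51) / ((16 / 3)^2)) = -295365703 / 38776320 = -7.62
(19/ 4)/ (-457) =-0.01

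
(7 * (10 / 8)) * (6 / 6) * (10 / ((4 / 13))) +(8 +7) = 2395 / 8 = 299.38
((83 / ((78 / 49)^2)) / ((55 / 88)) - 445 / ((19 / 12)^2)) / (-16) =171723037 / 21963240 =7.82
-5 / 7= -0.71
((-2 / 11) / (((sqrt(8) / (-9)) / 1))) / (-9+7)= -9 * sqrt(2) / 44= -0.29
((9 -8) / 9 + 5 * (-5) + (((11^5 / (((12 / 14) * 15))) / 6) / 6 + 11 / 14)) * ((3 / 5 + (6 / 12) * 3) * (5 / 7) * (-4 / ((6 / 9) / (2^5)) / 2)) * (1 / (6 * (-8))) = 7344839 / 7560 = 971.54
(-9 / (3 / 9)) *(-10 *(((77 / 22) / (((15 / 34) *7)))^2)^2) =445.45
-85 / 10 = -17 / 2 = -8.50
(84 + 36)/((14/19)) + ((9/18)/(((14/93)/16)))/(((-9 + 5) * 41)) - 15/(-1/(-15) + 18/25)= 2429298/16933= 143.47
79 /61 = 1.30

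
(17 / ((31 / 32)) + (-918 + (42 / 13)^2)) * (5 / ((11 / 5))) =-116569550 / 57629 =-2022.76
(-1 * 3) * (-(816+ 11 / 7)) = 17169 / 7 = 2452.71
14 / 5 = 2.80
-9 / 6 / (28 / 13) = -39 / 56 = -0.70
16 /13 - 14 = -166 /13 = -12.77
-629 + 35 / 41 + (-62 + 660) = -30.15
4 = 4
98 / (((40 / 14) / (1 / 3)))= 343 / 30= 11.43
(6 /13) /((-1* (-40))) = 3 /260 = 0.01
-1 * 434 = -434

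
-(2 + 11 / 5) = -21 / 5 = -4.20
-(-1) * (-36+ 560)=524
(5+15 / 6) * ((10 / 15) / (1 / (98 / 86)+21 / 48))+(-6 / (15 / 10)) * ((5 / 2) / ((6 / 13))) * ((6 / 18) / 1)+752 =6946073 / 9279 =748.58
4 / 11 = 0.36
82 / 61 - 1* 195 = -11813 / 61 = -193.66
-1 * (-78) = 78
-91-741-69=-901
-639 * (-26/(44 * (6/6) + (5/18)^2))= 376.93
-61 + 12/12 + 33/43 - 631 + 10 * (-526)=-255860/43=-5950.23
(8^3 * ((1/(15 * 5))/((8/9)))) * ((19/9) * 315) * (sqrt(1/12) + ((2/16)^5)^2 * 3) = 1474.32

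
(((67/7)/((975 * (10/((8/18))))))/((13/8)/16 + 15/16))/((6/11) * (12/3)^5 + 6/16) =1509376/2009090435625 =0.00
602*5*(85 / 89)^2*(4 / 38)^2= 86989000 / 2859481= 30.42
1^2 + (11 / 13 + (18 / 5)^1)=354 / 65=5.45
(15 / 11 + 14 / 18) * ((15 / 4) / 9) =0.89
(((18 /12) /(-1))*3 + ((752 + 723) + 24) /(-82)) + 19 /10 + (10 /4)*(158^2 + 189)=62861.62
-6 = -6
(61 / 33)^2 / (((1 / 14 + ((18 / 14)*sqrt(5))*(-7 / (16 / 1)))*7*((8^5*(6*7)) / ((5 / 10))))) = -3721*sqrt(5) / 58822680576 - 3721 / 463228609536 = -0.00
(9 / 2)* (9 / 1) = 81 / 2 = 40.50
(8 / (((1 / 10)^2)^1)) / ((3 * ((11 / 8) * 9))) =6400 / 297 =21.55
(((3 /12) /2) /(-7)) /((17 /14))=-1 /68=-0.01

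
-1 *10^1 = -10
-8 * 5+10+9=-21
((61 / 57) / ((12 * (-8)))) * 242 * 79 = -583099 / 2736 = -213.12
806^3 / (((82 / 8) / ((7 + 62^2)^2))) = 31060765440839264 / 41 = 757579644898518.63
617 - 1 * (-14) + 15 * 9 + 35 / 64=49059 / 64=766.55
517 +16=533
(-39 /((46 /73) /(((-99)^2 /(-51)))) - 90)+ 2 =9232333 /782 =11806.05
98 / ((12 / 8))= 196 / 3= 65.33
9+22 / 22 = 10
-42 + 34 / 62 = -1285 / 31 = -41.45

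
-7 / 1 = -7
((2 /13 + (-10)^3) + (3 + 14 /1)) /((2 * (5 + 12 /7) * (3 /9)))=-268317 /1222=-219.57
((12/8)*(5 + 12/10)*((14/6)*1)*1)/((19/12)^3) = 187488/34295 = 5.47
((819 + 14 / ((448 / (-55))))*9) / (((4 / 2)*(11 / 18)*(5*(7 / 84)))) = 6355179 / 440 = 14443.59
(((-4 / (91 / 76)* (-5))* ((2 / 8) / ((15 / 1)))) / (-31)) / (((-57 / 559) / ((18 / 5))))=344 / 1085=0.32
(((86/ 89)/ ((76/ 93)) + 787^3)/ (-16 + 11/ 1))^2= 108706520282726038150921/ 11437924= 9504042891238483.33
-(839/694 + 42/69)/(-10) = 29013/159620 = 0.18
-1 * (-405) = 405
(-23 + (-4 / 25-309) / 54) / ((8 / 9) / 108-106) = 349011 / 1287800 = 0.27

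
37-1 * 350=-313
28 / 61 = 0.46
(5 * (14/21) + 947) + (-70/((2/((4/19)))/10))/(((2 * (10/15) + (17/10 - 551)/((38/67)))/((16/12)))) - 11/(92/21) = 288462906227/304310148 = 947.92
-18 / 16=-9 / 8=-1.12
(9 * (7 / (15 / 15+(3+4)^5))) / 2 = 0.00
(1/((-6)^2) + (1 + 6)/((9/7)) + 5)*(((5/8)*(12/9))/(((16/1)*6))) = 1885/20736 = 0.09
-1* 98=-98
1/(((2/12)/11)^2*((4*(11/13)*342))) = 143/38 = 3.76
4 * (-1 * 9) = -36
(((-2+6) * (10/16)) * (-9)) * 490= -11025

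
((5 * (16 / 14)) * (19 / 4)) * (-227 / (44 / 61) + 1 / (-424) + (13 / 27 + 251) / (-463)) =-8556.79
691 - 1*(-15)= 706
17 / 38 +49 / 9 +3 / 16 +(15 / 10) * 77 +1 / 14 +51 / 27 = 788677 / 6384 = 123.54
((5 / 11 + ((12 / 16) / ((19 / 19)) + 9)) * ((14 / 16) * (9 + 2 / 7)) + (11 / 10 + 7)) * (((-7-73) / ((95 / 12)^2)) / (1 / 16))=-184528512 / 99275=-1858.76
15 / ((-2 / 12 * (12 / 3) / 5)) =-112.50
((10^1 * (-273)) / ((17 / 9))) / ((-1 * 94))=12285 / 799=15.38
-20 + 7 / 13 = -253 / 13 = -19.46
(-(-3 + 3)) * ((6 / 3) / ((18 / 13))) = 0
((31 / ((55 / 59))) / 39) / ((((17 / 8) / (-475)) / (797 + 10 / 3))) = -3337486040 / 21879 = -152542.90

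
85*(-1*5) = -425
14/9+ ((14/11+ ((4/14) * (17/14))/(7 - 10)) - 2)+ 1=8308/4851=1.71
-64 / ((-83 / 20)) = 1280 / 83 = 15.42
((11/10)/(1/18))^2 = 9801/25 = 392.04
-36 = -36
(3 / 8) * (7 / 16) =21 / 128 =0.16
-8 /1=-8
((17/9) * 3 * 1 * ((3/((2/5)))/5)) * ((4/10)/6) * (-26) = -221/15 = -14.73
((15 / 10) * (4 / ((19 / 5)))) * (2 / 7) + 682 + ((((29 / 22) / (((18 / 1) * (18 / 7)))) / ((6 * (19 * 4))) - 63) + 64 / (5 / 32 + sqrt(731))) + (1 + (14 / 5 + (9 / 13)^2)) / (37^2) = 65536 * sqrt(731) / 748519 + 12203748572246978995879 / 19701239904820393920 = 621.81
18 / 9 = 2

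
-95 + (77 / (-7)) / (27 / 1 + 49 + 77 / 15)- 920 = -1235420 / 1217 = -1015.14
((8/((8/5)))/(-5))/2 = -1/2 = -0.50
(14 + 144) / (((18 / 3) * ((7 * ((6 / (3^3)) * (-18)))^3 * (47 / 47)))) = -79 / 65856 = -0.00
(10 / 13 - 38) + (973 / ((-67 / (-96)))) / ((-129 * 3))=-40.83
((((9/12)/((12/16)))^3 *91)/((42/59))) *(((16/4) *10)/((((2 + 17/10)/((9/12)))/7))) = 268450/37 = 7255.41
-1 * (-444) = 444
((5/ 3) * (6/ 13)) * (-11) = -110/ 13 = -8.46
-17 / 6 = -2.83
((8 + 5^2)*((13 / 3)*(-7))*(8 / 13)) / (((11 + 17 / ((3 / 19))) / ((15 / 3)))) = -2310 / 89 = -25.96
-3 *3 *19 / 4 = -171 / 4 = -42.75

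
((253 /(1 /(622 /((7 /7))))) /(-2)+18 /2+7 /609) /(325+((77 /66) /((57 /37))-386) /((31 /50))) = 12094473579 /45559000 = 265.47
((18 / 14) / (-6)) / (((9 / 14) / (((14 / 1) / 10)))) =-7 / 15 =-0.47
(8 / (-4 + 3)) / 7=-8 / 7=-1.14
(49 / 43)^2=2401 / 1849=1.30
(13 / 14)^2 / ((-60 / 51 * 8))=-0.09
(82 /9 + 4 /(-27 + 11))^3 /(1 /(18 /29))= 1119371 /2592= 431.86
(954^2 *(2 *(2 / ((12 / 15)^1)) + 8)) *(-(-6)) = 70989048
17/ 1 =17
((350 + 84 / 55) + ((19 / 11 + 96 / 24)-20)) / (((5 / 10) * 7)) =37098 / 385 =96.36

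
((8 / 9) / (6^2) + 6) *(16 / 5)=7808 / 405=19.28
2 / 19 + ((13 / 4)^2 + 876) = 269547 / 304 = 886.67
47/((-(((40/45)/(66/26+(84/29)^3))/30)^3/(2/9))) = -7918513293237223093344730125/1019910390687494176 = -7763930405.59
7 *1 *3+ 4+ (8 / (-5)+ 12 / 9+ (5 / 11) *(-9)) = 3406 / 165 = 20.64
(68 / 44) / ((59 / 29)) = 493 / 649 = 0.76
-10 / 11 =-0.91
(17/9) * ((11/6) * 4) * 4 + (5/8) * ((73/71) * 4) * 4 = 125926/1917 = 65.69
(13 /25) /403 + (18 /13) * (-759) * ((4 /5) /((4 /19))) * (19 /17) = -764456989 /171275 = -4463.33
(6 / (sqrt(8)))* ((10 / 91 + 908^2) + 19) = 225083889* sqrt(2) / 182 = 1748992.79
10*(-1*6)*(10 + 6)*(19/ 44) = -4560/ 11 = -414.55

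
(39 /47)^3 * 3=177957 /103823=1.71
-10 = -10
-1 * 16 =-16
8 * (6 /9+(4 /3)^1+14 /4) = 44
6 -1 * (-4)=10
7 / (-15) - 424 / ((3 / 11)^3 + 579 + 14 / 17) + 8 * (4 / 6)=4.14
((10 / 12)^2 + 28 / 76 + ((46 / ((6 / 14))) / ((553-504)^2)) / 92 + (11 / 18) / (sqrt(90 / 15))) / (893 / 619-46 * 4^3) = -154425025 / 427332385116-6809 * sqrt(6) / 196715844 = -0.00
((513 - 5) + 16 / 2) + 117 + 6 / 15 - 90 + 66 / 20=5467 / 10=546.70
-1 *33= -33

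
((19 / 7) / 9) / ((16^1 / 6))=0.11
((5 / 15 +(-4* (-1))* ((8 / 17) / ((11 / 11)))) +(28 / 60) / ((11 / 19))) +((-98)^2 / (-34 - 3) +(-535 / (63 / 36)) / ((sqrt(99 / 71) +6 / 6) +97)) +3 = -213663885673 / 832459485 +1284* sqrt(781) / 954499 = -256.63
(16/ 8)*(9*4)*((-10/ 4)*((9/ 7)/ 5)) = -324/ 7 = -46.29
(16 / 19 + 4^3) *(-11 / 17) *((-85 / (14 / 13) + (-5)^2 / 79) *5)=420813800 / 25517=16491.51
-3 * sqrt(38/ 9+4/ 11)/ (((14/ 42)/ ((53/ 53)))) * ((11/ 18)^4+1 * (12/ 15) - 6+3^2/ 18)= 2393731 * sqrt(4994)/ 1924560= 87.90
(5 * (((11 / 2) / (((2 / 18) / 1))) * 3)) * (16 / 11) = 1080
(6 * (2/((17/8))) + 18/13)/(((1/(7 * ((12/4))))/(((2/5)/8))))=16317/2210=7.38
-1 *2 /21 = -2 /21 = -0.10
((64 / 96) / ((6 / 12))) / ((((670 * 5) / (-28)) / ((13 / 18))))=-364 / 45225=-0.01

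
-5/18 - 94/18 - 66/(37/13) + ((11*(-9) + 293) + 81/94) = 288974/1739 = 166.17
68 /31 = 2.19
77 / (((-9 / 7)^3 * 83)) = -26411 / 60507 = -0.44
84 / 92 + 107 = 2482 / 23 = 107.91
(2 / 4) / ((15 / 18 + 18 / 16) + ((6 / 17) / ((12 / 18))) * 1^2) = 204 / 1015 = 0.20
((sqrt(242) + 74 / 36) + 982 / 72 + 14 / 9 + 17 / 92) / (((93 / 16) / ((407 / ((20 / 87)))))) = 519332 * sqrt(2) / 155 + 18932012 / 3565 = 10048.89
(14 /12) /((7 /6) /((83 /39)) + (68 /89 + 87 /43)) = 2223487 /6356937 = 0.35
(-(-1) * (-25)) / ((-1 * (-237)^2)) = 25 / 56169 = 0.00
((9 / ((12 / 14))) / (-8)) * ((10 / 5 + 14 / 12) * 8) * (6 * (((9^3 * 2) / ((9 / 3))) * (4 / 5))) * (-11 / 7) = 609444 / 5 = 121888.80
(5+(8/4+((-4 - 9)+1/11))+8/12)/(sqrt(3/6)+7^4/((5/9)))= -12461190/10272875107+4325 * sqrt(2)/30818625321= -0.00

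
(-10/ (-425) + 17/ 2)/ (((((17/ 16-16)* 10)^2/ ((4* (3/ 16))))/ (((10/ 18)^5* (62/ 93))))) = 64400/ 6371104977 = 0.00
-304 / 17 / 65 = -304 / 1105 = -0.28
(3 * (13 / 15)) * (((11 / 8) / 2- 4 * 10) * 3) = -306.64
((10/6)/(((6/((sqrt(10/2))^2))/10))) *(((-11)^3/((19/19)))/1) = -166375/9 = -18486.11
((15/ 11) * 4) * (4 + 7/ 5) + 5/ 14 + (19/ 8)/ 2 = 31.00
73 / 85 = 0.86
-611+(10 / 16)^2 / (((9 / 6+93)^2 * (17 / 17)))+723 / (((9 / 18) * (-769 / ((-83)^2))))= -5961893748983 / 439511184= -13564.83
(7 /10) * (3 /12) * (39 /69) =91 /920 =0.10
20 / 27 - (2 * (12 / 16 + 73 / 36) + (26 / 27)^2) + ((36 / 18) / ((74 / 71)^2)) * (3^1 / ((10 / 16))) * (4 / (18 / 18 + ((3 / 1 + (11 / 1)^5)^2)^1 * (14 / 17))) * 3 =-10405039733687427698 / 1812057805163954205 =-5.74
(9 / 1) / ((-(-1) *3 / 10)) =30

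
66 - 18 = 48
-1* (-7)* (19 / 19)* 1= 7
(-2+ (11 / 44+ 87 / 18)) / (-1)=-37 / 12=-3.08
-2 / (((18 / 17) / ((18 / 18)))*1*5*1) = -0.38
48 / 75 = 16 / 25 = 0.64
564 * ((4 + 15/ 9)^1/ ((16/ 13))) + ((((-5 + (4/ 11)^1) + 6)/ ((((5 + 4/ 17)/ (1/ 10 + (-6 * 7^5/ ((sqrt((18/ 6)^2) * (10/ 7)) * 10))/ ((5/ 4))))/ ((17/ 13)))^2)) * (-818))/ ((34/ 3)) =-1001039168896861187/ 46016059375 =-21754126.33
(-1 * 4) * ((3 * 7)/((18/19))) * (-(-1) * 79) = -21014/3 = -7004.67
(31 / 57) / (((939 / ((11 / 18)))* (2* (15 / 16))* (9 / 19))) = 1364 / 3422655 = 0.00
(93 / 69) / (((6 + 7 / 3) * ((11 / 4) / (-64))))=-23808 / 6325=-3.76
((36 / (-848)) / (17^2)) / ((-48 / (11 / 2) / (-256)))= -66 / 15317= -0.00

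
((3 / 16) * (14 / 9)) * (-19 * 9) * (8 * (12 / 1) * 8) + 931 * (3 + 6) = -29925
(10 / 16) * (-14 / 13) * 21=-14.13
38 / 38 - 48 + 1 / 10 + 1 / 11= -5149 / 110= -46.81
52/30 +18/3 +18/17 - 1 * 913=-230573/255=-904.21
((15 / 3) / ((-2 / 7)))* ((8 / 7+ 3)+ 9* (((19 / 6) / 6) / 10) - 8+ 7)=-1013 / 16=-63.31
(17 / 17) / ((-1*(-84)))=1 / 84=0.01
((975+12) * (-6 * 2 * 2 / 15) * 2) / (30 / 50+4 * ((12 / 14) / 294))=-5416656 / 1049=-5163.64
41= 41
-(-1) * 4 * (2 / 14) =4 / 7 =0.57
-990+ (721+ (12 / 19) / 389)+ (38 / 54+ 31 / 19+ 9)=-51418474 / 199557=-257.66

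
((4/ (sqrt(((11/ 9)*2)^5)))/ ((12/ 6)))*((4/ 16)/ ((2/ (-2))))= -243*sqrt(22)/ 21296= -0.05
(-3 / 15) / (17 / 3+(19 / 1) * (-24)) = 3 / 6755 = 0.00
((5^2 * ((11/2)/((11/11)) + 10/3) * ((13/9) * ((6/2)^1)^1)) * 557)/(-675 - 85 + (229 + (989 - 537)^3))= 0.01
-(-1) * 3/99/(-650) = -1/21450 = -0.00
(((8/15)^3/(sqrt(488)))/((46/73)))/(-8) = -584 * sqrt(122)/4735125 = -0.00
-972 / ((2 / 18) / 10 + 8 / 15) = -1785.31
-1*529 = -529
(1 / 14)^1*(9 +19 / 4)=55 / 56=0.98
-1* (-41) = 41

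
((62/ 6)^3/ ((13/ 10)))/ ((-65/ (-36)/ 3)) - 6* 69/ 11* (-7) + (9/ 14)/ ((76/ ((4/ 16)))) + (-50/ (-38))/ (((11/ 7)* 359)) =1673.68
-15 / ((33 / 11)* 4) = -5 / 4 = -1.25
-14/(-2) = 7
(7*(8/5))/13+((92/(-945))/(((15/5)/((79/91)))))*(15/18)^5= 426403091/501522840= 0.85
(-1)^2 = 1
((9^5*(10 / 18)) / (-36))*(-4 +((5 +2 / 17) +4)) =-317115 / 68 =-4663.46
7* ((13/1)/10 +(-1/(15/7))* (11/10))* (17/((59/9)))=357/25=14.28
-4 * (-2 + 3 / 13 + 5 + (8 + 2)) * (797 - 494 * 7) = 1830768 / 13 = 140828.31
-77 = -77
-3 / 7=-0.43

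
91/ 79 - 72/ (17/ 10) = -55333/ 1343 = -41.20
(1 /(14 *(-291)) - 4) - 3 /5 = -93707 /20370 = -4.60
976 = 976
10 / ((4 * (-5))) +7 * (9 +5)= 195 / 2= 97.50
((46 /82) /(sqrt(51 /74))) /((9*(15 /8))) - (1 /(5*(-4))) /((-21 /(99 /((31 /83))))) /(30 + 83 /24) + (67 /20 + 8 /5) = 184*sqrt(3774) /282285 + 1562283 /316820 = 4.97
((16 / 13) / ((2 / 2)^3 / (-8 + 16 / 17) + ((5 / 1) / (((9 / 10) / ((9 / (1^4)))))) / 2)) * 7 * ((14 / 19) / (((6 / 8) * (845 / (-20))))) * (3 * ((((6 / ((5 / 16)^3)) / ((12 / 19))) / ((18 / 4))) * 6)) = -1644167168 / 163841275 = -10.04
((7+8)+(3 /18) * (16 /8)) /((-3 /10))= -460 /9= -51.11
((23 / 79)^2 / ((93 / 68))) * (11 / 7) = 395692 / 4062891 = 0.10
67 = 67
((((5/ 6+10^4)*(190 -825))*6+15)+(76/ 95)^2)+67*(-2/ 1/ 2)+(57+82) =-38103087.36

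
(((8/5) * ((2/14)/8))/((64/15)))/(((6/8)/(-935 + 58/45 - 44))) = -43997/5040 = -8.73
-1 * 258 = -258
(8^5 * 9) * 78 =23003136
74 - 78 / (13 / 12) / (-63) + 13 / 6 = 3247 / 42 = 77.31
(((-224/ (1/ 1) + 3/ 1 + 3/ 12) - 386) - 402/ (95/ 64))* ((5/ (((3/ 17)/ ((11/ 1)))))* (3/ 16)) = -62360199/ 1216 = -51283.06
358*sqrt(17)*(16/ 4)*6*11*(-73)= -6899376*sqrt(17)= -28446856.00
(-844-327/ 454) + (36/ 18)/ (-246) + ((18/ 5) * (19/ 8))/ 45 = -2358035651/ 2792100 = -844.54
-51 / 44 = -1.16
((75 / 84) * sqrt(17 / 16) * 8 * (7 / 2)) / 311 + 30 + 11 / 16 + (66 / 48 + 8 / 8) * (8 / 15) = 25 * sqrt(17) / 1244 + 7669 / 240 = 32.04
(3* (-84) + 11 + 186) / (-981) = 55 / 981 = 0.06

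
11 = 11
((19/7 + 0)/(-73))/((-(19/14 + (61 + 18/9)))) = 38/65773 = 0.00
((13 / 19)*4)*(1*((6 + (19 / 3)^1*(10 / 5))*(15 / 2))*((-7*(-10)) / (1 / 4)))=2038400 / 19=107284.21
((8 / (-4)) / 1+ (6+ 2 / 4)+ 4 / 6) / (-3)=-31 / 18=-1.72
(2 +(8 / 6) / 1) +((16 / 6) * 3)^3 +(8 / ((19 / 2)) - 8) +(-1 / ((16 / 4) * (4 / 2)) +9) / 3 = 233077 / 456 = 511.13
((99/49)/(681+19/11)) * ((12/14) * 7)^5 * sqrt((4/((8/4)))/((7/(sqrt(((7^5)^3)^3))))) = 24408351907632 * sqrt(2) * 7^(3/4)/3755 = 39560980116.21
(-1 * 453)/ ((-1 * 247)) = 453/ 247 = 1.83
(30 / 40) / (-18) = -1 / 24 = -0.04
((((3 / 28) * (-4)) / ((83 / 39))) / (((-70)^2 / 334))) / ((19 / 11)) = -214929 / 27045550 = -0.01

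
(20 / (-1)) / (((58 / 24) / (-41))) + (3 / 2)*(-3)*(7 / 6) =38751 / 116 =334.06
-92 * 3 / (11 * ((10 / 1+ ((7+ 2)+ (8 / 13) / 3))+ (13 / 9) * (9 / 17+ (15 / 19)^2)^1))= -66058668 / 54946265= -1.20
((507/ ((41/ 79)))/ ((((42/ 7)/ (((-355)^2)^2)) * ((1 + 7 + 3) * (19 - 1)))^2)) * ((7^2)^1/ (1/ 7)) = 1155140312778171563700390625/ 19288368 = 59887923787962338944.40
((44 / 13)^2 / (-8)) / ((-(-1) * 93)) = -0.02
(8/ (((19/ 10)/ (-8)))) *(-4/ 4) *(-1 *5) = -3200/ 19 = -168.42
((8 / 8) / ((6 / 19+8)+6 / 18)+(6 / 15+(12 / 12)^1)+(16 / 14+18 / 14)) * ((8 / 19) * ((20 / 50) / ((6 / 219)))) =39745288 / 1639225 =24.25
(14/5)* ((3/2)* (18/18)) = 21/5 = 4.20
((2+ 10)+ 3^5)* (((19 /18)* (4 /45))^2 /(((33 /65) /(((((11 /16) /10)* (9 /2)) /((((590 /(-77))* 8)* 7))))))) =-877591 /275270400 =-0.00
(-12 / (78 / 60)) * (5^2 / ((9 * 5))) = -5.13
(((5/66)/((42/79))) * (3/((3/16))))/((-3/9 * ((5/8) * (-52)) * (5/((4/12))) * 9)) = 632/405405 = 0.00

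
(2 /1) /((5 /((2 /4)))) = 1 /5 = 0.20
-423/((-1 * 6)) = 141/2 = 70.50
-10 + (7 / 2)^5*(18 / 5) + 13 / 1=151503 / 80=1893.79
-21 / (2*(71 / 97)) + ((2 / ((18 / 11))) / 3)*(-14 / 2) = -65933 / 3834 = -17.20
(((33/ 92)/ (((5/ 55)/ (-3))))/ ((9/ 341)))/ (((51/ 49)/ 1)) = -430.90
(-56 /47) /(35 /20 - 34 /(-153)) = -2016 /3337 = -0.60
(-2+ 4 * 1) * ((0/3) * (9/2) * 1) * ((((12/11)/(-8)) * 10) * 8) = 0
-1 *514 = -514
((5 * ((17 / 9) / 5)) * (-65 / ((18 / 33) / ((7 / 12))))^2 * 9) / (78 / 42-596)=-2980952975 / 21560256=-138.26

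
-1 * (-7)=7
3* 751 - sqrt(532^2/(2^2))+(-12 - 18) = 1957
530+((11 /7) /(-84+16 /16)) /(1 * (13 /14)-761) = 468097612 /883203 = 530.00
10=10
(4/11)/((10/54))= 1.96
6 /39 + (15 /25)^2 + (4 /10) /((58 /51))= 8158 /9425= 0.87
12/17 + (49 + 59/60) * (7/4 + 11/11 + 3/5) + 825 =20260261/20400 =993.15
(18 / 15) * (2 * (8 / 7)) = 2.74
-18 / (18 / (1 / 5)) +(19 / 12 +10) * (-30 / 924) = -5323 / 9240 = -0.58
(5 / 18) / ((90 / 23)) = 23 / 324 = 0.07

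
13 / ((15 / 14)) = 182 / 15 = 12.13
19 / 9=2.11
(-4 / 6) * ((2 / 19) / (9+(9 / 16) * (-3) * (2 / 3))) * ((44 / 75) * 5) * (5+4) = -1408 / 5985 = -0.24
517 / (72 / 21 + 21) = 3619 / 171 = 21.16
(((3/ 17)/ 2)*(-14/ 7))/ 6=-1/ 34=-0.03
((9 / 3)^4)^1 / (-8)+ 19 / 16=-143 / 16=-8.94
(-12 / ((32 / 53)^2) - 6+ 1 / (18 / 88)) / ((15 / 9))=-78403 / 3840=-20.42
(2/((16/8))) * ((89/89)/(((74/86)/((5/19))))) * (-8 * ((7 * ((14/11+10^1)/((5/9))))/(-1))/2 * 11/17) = 1343664/11951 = 112.43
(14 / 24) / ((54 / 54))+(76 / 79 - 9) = -7067 / 948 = -7.45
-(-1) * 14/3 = 14/3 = 4.67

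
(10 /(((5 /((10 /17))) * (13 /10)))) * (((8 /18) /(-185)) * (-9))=160 /8177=0.02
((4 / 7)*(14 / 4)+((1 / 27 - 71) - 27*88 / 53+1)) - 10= -175717 / 1431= -122.79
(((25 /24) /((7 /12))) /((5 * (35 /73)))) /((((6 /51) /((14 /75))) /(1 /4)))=1241 /4200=0.30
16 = 16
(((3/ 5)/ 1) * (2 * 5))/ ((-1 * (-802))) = 3/ 401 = 0.01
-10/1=-10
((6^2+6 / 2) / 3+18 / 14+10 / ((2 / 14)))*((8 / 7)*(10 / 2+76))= 7802.45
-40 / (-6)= 20 / 3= 6.67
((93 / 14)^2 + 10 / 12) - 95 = -29423 / 588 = -50.04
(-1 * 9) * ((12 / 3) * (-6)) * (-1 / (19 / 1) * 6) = -1296 / 19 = -68.21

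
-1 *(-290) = 290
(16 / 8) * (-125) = -250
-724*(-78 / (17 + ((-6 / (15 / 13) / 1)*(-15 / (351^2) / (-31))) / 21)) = 116135176248 / 34960651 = 3321.88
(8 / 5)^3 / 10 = 256 / 625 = 0.41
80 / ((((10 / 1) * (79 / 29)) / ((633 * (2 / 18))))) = 48952 / 237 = 206.55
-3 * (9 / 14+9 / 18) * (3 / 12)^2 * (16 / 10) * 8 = -96 / 35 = -2.74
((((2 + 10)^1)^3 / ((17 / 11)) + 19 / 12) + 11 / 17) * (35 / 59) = 7999285 / 12036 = 664.61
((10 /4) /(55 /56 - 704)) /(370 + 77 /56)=-1120 /116965299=-0.00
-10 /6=-5 /3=-1.67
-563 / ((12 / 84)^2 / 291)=-8027817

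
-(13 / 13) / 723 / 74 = -1 / 53502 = -0.00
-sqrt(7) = -2.65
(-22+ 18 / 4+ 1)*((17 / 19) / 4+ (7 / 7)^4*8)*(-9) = 185625 / 152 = 1221.22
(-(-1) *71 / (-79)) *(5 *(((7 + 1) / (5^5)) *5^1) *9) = -5112 / 9875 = -0.52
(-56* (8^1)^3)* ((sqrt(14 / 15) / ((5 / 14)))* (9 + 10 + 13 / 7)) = -8372224* sqrt(210) / 75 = -1617667.36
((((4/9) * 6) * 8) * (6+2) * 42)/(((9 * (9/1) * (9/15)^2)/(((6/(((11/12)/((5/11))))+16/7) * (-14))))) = -1597030400/88209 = -18105.07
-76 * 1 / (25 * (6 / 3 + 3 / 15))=-1.38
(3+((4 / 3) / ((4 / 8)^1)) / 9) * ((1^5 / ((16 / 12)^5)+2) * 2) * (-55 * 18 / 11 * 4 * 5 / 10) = -1019495 / 384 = -2654.93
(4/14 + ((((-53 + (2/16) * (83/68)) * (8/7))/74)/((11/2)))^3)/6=827444567/17577377664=0.05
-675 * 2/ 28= -675/ 14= -48.21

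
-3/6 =-1/2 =-0.50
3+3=6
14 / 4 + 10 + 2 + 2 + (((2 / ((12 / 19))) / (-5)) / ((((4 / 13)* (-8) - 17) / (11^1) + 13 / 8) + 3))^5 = 61417660934949340789 / 3509688216034068750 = 17.50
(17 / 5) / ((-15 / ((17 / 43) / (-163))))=289 / 525675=0.00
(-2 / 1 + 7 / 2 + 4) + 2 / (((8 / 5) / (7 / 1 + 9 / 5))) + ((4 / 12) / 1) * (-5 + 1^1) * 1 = 91 / 6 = 15.17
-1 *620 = -620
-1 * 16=-16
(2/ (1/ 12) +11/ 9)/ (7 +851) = 227/ 7722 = 0.03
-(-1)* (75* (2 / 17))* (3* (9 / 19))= 4050 / 323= 12.54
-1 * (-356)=356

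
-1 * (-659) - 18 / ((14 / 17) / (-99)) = 2822.86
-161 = -161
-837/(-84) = 279/28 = 9.96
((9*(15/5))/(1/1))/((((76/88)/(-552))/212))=-69512256/19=-3658539.79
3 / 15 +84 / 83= 503 / 415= 1.21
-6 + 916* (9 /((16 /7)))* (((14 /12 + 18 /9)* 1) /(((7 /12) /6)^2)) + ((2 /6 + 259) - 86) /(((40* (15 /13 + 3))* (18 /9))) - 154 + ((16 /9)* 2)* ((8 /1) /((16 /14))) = 2740198207 /2268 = 1208200.27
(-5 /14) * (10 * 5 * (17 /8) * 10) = -10625 /28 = -379.46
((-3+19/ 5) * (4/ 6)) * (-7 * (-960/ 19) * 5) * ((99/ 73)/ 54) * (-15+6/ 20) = -482944/ 1387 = -348.19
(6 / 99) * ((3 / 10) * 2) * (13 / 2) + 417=22948 / 55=417.24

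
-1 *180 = -180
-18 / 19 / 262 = -9 / 2489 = -0.00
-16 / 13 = -1.23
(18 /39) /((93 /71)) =142 /403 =0.35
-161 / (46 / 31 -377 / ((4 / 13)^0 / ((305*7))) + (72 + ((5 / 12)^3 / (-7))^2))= 730249261056 / 3650436753771497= 0.00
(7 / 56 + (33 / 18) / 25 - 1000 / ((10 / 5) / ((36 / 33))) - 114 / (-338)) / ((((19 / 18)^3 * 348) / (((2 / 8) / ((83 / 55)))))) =-49232008899 / 223209967760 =-0.22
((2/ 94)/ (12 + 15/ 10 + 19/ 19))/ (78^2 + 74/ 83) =83/ 344188849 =0.00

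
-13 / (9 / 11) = -143 / 9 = -15.89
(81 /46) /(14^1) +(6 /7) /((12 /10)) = 541 /644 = 0.84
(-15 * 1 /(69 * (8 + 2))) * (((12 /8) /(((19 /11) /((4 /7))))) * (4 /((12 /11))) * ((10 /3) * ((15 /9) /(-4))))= 3025 /55062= 0.05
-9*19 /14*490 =-5985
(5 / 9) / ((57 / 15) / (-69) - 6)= -575 / 6267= -0.09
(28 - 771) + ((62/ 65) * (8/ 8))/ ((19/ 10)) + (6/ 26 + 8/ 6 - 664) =-1041056/ 741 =-1404.93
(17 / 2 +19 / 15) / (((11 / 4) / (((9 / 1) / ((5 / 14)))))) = 89.50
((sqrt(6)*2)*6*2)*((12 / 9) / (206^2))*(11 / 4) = 22*sqrt(6) / 10609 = 0.01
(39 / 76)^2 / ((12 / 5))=2535 / 23104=0.11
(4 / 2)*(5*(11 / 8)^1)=55 / 4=13.75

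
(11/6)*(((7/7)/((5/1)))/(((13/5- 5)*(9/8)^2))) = -88/729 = -0.12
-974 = -974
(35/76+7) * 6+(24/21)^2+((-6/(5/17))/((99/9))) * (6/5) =22450231/512050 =43.84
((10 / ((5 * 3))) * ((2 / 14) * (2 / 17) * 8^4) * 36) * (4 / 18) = 131072 / 357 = 367.15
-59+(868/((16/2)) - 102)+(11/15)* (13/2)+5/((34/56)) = -39.50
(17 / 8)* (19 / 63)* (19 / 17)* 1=361 / 504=0.72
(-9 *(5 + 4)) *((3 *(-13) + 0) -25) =5184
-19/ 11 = -1.73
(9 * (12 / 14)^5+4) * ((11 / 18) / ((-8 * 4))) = -377333 / 2420208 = -0.16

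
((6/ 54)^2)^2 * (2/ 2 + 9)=10/ 6561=0.00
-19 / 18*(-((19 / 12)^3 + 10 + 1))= 491473 / 31104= 15.80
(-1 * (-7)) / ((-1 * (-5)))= 1.40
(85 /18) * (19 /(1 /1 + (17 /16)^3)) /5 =661504 /81081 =8.16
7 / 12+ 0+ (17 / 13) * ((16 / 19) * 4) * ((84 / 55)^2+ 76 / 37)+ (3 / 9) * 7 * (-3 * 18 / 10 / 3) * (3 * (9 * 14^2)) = -7366908977723 / 331745700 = -22206.49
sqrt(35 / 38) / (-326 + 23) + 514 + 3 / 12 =2057 / 4-sqrt(1330) / 11514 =514.25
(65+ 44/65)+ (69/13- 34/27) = 122368/1755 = 69.73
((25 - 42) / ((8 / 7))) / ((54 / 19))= -2261 / 432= -5.23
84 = 84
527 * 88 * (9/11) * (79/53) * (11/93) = 354552/53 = 6689.66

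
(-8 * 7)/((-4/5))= 70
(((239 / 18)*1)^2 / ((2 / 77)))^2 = 19345192432489 / 419904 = 46070512.38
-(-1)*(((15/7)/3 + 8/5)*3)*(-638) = -155034/35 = -4429.54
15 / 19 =0.79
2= 2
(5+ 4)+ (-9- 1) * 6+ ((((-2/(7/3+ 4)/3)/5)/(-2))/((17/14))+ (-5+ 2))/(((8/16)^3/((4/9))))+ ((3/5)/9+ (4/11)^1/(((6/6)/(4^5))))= 49691372/159885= 310.79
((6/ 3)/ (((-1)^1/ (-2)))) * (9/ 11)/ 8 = 9/ 22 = 0.41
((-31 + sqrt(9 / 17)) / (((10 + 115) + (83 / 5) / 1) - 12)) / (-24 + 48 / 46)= 3565 / 342144 - 115* sqrt(17) / 1938816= 0.01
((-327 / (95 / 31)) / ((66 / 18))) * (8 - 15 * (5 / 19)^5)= -600979657887 / 2587523455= -232.26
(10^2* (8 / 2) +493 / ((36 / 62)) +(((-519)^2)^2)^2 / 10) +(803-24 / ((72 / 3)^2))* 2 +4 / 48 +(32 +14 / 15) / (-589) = 734366860512438437888944 / 1395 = 526427856998163754759.10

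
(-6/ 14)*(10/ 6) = -0.71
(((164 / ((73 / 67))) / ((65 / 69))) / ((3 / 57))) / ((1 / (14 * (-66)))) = -2805156.51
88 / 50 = 44 / 25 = 1.76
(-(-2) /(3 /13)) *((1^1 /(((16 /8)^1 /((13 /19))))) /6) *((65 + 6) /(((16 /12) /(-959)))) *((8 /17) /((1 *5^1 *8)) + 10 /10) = -494802763 /19380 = -25531.62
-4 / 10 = -2 / 5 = -0.40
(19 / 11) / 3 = 19 / 33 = 0.58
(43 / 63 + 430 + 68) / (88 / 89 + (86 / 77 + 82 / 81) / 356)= 276815187 / 552176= 501.32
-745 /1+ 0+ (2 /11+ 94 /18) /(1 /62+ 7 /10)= -737.45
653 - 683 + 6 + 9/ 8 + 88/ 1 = 521/ 8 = 65.12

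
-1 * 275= -275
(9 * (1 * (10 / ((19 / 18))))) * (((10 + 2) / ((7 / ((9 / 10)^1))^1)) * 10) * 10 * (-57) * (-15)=78732000 / 7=11247428.57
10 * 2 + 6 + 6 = 32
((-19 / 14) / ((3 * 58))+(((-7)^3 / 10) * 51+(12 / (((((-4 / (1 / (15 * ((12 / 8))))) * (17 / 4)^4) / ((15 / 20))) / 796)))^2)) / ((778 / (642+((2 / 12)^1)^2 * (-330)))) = -1422.86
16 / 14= 8 / 7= 1.14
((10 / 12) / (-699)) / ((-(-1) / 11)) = -55 / 4194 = -0.01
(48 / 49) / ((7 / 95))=13.29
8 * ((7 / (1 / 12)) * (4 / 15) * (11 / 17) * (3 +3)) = 59136 / 85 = 695.72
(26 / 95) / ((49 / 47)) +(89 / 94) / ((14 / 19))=1354251 / 875140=1.55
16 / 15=1.07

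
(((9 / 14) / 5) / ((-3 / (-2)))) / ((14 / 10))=3 / 49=0.06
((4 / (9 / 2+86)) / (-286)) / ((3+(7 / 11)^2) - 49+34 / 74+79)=-1628 / 356740683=-0.00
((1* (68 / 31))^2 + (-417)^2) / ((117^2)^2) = 167111953 / 180080560881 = 0.00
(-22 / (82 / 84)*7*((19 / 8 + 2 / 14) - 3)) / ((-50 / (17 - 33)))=24948 / 1025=24.34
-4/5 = -0.80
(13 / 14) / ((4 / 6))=39 / 28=1.39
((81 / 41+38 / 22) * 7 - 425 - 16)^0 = 1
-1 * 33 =-33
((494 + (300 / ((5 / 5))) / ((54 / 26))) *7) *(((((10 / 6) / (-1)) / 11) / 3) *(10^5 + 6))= -20112206660 / 891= -22572622.51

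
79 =79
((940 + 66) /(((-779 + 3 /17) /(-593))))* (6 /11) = 15212229 /36410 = 417.80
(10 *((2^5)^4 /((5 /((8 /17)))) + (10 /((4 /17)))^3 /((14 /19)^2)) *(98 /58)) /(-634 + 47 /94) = -6403.33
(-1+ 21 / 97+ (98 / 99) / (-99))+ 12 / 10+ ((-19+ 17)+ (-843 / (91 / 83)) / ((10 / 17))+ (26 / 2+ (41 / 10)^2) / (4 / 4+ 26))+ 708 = -5187367722389 / 8651342700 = -599.60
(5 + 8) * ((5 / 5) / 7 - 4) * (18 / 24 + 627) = -881361 / 28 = -31477.18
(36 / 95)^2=0.14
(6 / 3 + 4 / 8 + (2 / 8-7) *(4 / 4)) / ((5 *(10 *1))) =-17 / 200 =-0.08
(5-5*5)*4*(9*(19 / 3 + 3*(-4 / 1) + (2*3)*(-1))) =8400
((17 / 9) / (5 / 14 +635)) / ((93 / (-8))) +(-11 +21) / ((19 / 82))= 43.16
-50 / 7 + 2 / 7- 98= -734 / 7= -104.86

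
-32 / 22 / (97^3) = -16 / 10039403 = -0.00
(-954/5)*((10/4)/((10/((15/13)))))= -55.04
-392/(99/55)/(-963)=1960/8667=0.23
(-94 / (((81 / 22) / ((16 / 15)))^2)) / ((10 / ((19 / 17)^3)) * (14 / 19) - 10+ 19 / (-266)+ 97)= -21249837830144 / 248345533992825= -0.09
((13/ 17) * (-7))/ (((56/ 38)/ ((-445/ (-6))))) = -109915/ 408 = -269.40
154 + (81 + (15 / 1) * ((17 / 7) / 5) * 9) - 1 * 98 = 1418 / 7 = 202.57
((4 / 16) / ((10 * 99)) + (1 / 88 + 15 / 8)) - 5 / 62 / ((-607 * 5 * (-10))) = 140581609 / 74515320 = 1.89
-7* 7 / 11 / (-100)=49 / 1100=0.04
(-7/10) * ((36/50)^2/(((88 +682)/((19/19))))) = -81/171875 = -0.00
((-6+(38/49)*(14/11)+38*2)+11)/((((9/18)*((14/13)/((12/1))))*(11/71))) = 69922788/5929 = 11793.35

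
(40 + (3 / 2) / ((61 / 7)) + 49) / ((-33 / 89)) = -240.49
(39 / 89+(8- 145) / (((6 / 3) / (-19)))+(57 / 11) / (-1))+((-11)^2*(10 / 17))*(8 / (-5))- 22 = 38640853 / 33286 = 1160.87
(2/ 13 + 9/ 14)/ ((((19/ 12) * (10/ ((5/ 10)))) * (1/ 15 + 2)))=1305/ 107198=0.01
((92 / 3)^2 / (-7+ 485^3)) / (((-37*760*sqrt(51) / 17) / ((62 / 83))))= -32798*sqrt(51) / 449326858579785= -0.00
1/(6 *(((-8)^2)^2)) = 1/24576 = 0.00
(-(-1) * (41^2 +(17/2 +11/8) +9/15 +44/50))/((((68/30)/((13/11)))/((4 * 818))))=5398950921/1870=2887139.53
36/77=0.47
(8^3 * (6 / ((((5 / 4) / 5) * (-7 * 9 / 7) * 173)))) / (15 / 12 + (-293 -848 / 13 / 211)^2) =-123274018816 / 1343805761841039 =-0.00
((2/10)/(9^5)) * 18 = 2/32805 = 0.00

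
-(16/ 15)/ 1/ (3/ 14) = -224/ 45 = -4.98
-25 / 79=-0.32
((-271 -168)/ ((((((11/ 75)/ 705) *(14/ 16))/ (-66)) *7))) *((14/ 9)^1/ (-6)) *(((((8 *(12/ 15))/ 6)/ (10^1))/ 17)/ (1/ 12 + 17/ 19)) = -1003589120/ 26537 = -37818.48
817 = 817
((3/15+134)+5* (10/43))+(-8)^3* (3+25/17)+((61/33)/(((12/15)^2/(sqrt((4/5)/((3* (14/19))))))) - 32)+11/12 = -95819263/43860+305* sqrt(3990)/11088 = -2182.92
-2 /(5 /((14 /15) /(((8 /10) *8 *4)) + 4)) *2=-155 /48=-3.23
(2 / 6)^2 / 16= 1 / 144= 0.01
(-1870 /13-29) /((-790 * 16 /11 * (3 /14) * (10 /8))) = 57673 /102700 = 0.56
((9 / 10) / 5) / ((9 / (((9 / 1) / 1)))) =9 / 50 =0.18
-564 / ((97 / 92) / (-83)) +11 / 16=44399.70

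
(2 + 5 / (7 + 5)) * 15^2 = 2175 / 4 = 543.75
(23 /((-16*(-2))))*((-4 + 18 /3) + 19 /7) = 759 /224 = 3.39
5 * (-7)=-35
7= 7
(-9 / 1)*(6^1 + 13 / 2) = -225 / 2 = -112.50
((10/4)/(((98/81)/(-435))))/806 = -176175/157976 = -1.12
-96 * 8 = -768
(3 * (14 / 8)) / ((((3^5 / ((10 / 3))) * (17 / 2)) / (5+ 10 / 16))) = 175 / 3672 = 0.05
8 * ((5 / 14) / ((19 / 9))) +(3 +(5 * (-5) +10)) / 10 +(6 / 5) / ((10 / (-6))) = -0.57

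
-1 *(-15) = 15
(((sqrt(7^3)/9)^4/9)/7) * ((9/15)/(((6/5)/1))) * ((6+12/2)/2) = 16807/19683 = 0.85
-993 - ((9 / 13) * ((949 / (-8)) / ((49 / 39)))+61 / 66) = -12011845 / 12936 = -928.56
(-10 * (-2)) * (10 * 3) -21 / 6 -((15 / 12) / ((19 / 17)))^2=3438159 / 5776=595.25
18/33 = 6/11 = 0.55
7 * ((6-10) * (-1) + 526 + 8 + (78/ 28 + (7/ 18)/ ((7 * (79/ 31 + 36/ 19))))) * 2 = 178323886/ 23553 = 7571.18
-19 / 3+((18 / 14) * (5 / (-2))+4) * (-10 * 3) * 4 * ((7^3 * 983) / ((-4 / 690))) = 16451438831 / 3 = 5483812943.67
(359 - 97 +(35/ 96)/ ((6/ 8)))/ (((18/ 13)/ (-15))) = -1228435/ 432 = -2843.60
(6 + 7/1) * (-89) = -1157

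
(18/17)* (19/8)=171/68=2.51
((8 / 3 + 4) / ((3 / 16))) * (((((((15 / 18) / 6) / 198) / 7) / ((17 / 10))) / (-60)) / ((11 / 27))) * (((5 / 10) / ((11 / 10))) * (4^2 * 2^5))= -256000 / 12829509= -0.02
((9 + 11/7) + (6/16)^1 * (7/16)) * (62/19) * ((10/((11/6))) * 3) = 13418505/23408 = 573.24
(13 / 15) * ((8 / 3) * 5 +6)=754 / 45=16.76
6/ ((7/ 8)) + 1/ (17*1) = 823/ 119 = 6.92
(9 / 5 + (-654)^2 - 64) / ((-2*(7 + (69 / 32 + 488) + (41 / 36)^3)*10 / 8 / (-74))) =14764935612672 / 581606075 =25386.49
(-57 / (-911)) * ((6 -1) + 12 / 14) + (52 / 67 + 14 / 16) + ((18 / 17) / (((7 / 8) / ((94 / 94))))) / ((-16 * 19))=2223102807 / 1104037256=2.01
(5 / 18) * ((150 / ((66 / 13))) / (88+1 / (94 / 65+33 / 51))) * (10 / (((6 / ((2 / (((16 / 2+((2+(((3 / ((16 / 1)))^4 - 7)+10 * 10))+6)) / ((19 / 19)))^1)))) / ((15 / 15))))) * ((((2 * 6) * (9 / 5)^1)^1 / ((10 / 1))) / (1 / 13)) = 256178257920 / 3216204540439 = 0.08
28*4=112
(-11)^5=-161051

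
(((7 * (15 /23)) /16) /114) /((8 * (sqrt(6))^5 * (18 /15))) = 175 * sqrt(6) /144986112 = 0.00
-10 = -10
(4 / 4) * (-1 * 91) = -91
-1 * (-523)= 523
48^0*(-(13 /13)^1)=-1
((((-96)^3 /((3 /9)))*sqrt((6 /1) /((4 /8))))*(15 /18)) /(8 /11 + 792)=-608256*sqrt(3) /109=-9665.42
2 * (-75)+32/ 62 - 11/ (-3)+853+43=69767/ 93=750.18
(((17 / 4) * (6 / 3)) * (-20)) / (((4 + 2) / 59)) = -5015 / 3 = -1671.67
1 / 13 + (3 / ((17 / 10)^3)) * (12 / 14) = 268391 / 447083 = 0.60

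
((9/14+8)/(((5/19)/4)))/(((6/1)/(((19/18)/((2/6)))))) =43681/630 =69.33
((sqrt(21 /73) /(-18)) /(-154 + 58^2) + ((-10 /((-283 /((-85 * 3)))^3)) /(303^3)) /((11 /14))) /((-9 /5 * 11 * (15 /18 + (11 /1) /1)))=0.00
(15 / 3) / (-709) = -5 / 709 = -0.01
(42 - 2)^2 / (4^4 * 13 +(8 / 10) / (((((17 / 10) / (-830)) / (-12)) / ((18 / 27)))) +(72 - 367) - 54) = 27200 / 103763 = 0.26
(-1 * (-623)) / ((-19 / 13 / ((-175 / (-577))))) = -1417325 / 10963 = -129.28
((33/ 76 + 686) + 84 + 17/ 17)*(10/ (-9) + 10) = 390860/ 57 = 6857.19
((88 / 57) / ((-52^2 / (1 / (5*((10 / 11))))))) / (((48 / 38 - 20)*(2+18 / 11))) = 1331 / 721968000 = 0.00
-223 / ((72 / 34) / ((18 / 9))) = -3791 / 18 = -210.61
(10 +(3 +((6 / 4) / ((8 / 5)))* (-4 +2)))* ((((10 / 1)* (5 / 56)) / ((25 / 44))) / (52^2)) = 979 / 151424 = 0.01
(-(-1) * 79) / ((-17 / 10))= -790 / 17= -46.47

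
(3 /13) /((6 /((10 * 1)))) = 5 /13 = 0.38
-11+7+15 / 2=7 / 2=3.50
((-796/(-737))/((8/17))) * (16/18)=13532/6633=2.04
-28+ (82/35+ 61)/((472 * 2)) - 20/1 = -1583703/33040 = -47.93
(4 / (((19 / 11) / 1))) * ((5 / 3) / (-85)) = -44 / 969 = -0.05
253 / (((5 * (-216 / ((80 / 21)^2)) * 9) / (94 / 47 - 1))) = -40480 / 107163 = -0.38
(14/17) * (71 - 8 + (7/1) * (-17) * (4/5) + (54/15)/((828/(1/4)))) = -207361/7820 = -26.52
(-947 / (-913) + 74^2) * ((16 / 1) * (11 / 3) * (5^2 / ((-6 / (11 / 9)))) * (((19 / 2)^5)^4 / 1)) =-638169678135439925493372207627125 / 10878976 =-58660822317784314028578810.00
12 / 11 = 1.09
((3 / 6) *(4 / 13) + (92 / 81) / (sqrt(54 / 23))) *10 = 20 / 13 + 460 *sqrt(138) / 729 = 8.95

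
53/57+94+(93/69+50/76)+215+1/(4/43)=1692163/5244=322.69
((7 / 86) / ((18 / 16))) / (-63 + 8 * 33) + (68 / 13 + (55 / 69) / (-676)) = 6325270385 / 1209432276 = 5.23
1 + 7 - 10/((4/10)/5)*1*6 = -742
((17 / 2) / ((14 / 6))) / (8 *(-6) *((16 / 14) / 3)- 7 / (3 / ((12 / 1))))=-17 / 216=-0.08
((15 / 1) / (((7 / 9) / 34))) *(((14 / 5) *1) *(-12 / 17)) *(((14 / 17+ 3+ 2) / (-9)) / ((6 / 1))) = 2376 / 17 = 139.76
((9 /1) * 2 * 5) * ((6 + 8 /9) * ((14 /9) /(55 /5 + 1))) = 2170 /27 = 80.37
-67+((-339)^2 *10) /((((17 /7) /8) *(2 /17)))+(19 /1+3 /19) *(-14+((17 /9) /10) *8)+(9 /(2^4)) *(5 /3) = 440189221577 /13680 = 32177574.68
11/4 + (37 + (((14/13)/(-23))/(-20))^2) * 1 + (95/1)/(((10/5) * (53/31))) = 15999427761/236912650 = 67.53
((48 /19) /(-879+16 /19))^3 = -110592 /4644924219125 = -0.00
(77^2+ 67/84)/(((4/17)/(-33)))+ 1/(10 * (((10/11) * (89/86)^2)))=-18445088031557/22178800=-831654.01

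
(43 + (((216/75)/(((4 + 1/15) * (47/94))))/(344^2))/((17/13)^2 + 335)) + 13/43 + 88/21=42674198086021/898540335840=47.49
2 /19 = 0.11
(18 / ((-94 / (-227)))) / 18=227 / 94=2.41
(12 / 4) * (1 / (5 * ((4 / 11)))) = 33 / 20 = 1.65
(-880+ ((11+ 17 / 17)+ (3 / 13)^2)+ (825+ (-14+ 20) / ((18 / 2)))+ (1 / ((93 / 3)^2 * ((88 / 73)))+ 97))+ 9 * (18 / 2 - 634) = -238831157965 / 42875976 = -5570.28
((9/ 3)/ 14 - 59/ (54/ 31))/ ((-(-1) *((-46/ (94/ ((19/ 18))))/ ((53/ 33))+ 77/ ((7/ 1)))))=-31690502/ 10054737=-3.15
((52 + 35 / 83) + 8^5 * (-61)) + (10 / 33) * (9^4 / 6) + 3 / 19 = -34667355993 / 17347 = -1998464.06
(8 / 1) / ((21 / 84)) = 32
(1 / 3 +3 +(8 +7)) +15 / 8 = 485 / 24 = 20.21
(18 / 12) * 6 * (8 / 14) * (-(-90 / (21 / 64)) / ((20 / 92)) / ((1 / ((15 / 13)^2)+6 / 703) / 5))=251460288000 / 5887693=42709.48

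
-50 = -50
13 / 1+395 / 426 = 5933 / 426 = 13.93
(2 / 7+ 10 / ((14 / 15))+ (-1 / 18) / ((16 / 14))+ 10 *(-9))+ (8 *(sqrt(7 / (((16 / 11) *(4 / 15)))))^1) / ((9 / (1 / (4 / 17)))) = -11383 / 144+ 17 *sqrt(1155) / 36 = -63.00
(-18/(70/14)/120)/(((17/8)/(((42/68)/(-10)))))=63/72250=0.00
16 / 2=8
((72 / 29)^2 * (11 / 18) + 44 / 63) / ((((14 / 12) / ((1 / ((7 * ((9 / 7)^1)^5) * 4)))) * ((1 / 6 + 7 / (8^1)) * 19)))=2440592 / 1241505225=0.00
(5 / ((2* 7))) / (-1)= -5 / 14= -0.36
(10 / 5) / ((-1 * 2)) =-1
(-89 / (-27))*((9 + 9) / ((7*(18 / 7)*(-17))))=-89 / 459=-0.19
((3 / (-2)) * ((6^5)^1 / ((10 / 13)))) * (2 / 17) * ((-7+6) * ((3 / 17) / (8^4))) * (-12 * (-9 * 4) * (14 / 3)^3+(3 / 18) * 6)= 249652611 / 73984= 3374.41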